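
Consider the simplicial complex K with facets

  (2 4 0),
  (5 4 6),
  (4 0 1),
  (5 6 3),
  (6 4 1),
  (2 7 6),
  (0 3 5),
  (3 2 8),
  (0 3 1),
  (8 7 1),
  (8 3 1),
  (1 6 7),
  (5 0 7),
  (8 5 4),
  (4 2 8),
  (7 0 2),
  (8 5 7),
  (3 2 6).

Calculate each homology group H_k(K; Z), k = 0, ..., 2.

Take the total order 0 < 1 < 2 < 3 < 4 < 5 < 6 < 7 < 8 on the vertex set. Then K (dimension 2) consists of the simplices:

  0-simplices (9): [0], [1], [2], [3], [4], [5], [6], [7], [8]
  1-simplices (27): (27 of them)
  2-simplices (18): [0,1,3], [0,1,4], [0,2,4], [0,2,7], [0,3,5], [0,5,7], [1,3,8], [1,4,6], [1,6,7], [1,7,8], [2,3,6], [2,3,8], [2,4,8], [2,6,7], [3,5,6], [4,5,6], [4,5,8], [5,7,8]

so the chain groups are C_0 ≅ Z^9, C_1 ≅ Z^27, C_2 ≅ Z^18.

Boundary ∂_1: C_1 → C_0 maps an edge to its endpoints' difference, ∂[p,q] = q − p. For instance
  ∂[3,5] = [5] − [3].
This gives a 9×27 integer matrix of rank 8; reducing to Smith normal form yields diagonal entries (1,1,1,1,1,1,1,1).

Boundary ∂_2: C_2 → C_1 sends each 2-simplex [p,q,r] to [q,r] − [p,r] + [p,q]. For instance
  ∂[2,6,7] = [6,7] − [2,7] + [2,6],
  ∂[1,6,7] = [6,7] − [1,7] + [1,6].
The resulting 27×18 matrix has rank 17, and its Smith normal form has invariant factors (1,1,1,1,1,1,1,1,1,1,1,1,1,1,1,1,1).

Computing H_k = (kernel of ∂_k) / (image of ∂_{k+1}):

  H_0: rank C_0 − rank ∂_1 = 9 − 8 = 1, and the invariant factors of ∂_1 are all 1, so H_0 ≅ Z.
  H_1: rank ker ∂_1 − rank ∂_2 = (27 − 8) − 17 = 2, and the invariant factors of ∂_2 are all 1, so H_1 ≅ Z^2.
  H_2: rank ker ∂_2 − rank ∂_3 = (18 − 17) − 0 = 1, and there is no ∂_3, so H_2 ≅ Z.

(K is a triangulation of the torus T^2.)

H_0 = Z,  H_1 = Z^2,  H_2 = Z.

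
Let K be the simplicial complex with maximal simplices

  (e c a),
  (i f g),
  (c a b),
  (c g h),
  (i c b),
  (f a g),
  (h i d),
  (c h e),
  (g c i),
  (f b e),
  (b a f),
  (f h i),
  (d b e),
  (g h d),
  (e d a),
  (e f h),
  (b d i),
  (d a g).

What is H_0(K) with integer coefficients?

Order the vertices as a < b < c < d < e < f < g < h < i. Listing each simplex with vertices in this order, K has dimension 2 with simplices:

  0-simplices (9): a, b, c, d, e, f, g, h, i
  1-simplices (27): ab, ac, ad, ae, af, ag, bc, bd, be, bf, bi, ce, cg, ch, ci, de, dg, dh, di, ef, eh, fg, fh, fi, gh, gi, hi
  2-simplices (18): abc, abf, ace, ade, adg, afg, bci, bde, bdi, bef, ceh, cgh, cgi, dgh, dhi, efh, fgi, fhi

Hence C_0 ≅ Z^9, C_1 ≅ Z^27, C_2 ≅ Z^18.

∂_1: C_1 → C_0 maps an edge to its endpoints' difference, ∂[p,q] = q − p. For instance
  ∂af = f − a.
This gives a 9×27 integer matrix of rank 8; reducing to Smith normal form yields diagonal entries (1,1,1,1,1,1,1,1).

∂_2: C_2 → C_1 acts by ∂[p,q,r] = [q,r] − [p,r] + [p,q]. For instance
  ∂cgh = gh − ch + cg,
  ∂fgi = gi − fi + fg.
This gives a 27×18 integer matrix of rank 18; reducing to Smith normal form yields diagonal entries (1,1,1,1,1,1,1,1,1,1,1,1,1,1,1,1,1,2).

Reading off H_k = ker ∂_k / im ∂_{k+1}:

  H_0: rank C_0 − rank ∂_1 = 9 − 8 = 1, and the invariant factors of ∂_1 are all 1, so H_0 = Z.

(K is a triangulation of the Klein bottle.)

H_0 = Z.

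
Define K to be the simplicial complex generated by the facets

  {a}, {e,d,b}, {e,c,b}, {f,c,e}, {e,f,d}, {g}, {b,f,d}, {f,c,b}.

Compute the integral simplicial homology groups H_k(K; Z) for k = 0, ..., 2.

Order the vertices as a < b < c < d < e < f < g. Listing each simplex with vertices in this order, K has dimension 2 with simplices:

  0-simplices (7): a, b, c, d, e, f, g
  1-simplices (9): bc, bd, be, bf, ce, cf, de, df, ef
  2-simplices (6): bce, bcf, bde, bdf, cef, def

Hence C_0 ≅ Z^7, C_1 ≅ Z^9, C_2 ≅ Z^6.

∂_1: C_1 → C_0 maps an edge to its endpoints' difference, ∂[p,q] = q − p. For instance
  ∂ce = e − c.
The 7×9 boundary matrix has rank 4 and Smith normal form diag(1,1,1,1).

The boundary map ∂_2: C_2 → C_1 sends each 2-simplex [p,q,r] to [q,r] − [p,r] + [p,q]. For instance
  ∂cef = ef − cf + ce,
  ∂bde = de − be + bd.
As a 9×6 matrix over Z this has rank 5, with invariant factors (1,1,1,1,1).

Reading off H_k = ker ∂_k / im ∂_{k+1}:

  H_0: rank C_0 − rank ∂_1 = 7 − 4 = 3, and the invariant factors of ∂_1 are all 1, so H_0 = Z^3.
  H_1: rank ker ∂_1 − rank ∂_2 = (9 − 4) − 5 = 0, and the invariant factors of ∂_2 are all 1, so H_1 = 0.
  H_2: rank ker ∂_2 − rank ∂_3 = (6 − 5) − 0 = 1, and there is no ∂_3, so H_2 = Z.

H_0 ≅ Z^3,  H_1 = 0,  H_2 ≅ Z.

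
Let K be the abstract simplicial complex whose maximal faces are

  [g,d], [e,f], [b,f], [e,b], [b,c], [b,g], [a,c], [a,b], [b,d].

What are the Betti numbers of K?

b_0 = 1, b_1 = 3.

Take the total order a < b < c < d < e < f < g on the vertex set. Then K (dimension 1) consists of the simplices:

  0-simplices (7): a, b, c, d, e, f, g
  1-simplices (9): ab, ac, bc, bd, be, bf, bg, dg, ef

giving chain groups C_0 ≅ Z^7, C_1 ≅ Z^9.

The boundary map ∂_1: C_1 → C_0 maps an edge to its endpoints' difference, ∂[p,q] = q − p. For instance
  ∂be = e − b.
The resulting 7×9 matrix has rank 6, and its Smith normal form has invariant factors (1,1,1,1,1,1).

Now H_k = ker ∂_k / im ∂_{k+1}, so:

  H_0: rank C_0 − rank ∂_1 = 7 − 6 = 1, and the invariant factors of ∂_1 are all 1, so H_0 ≅ Z.
  H_1: rank ker ∂_1 − rank ∂_2 = (9 − 6) − 0 = 3, and there is no ∂_2, so H_1 ≅ Z^3.

Hence the Betti numbers are b_0 = 1, b_1 = 3.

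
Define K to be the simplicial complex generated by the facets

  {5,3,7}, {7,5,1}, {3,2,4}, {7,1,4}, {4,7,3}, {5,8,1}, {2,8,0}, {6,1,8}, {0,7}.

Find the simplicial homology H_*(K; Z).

Order the vertices as 0 < 1 < 2 < 3 < 4 < 5 < 6 < 7 < 8. Listing each simplex with vertices in this order, K has dimension 2 with simplices:

  0-simplices (9): [0], [1], [2], [3], [4], [5], [6], [7], [8]
  1-simplices (18): [0,2], [0,7], [0,8], [1,4], [1,5], [1,6], [1,7], [1,8], [2,3], [2,4], [2,8], [3,4], [3,5], [3,7], [4,7], [5,7], [5,8], [6,8]
  2-simplices (8): [0,2,8], [1,4,7], [1,5,7], [1,5,8], [1,6,8], [2,3,4], [3,4,7], [3,5,7]

giving chain groups C_0 ≅ Z^9, C_1 ≅ Z^18, C_2 ≅ Z^8.

Boundary ∂_1: C_1 → C_0 sends each edge [p,q] (with p < q) to q − p. For instance
  ∂[0,2] = [2] − [0].
This gives a 9×18 integer matrix of rank 8; reducing to Smith normal form yields diagonal entries (1,1,1,1,1,1,1,1).

∂_2: C_2 → C_1 maps a triangle to the signed sum of its edges. For instance
  ∂[1,5,8] = [5,8] − [1,8] + [1,5],
  ∂[2,3,4] = [3,4] − [2,4] + [2,3].
This gives a 18×8 integer matrix of rank 8; reducing to Smith normal form yields diagonal entries (1,1,1,1,1,1,1,1).

From H_k ≅ ker(∂_k) / im(∂_{k+1}) we obtain:

  H_0: rank C_0 − rank ∂_1 = 9 − 8 = 1, and the invariant factors of ∂_1 are all 1, so H_0 ≅ Z.
  H_1: rank ker ∂_1 − rank ∂_2 = (18 − 8) − 8 = 2, and the invariant factors of ∂_2 are all 1, so H_1 ≅ Z^2.
  H_2: rank ker ∂_2 − rank ∂_3 = (8 − 8) − 0 = 0, and there is no ∂_3, so H_2 ≅ 0.

H_0 ≅ Z,  H_1 ≅ Z^2,  H_2 = 0.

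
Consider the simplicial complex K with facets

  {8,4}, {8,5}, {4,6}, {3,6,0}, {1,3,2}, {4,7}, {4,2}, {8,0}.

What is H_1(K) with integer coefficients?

H_1 ≅ Z^2.

We work with the vertex ordering 0 < 1 < 2 < 3 < 4 < 5 < 6 < 7 < 8. The simplices of K, each written with vertices in increasing order, are:

  0-simplices (9): [0], [1], [2], [3], [4], [5], [6], [7], [8]
  1-simplices (12): [0,3], [0,6], [0,8], [1,2], [1,3], [2,3], [2,4], [3,6], [4,6], [4,7], [4,8], [5,8]
  2-simplices (2): [0,3,6], [1,2,3]

so the chain groups are C_0 ≅ Z^9, C_1 ≅ Z^12, C_2 ≅ Z^2.

The boundary map ∂_1: C_1 → C_0 maps an edge to its endpoints' difference, ∂[p,q] = q − p. For instance
  ∂[0,3] = [3] − [0].
The resulting 9×12 matrix has rank 8, and its Smith normal form has invariant factors (1,1,1,1,1,1,1,1).

∂_2: C_2 → C_1 acts by ∂[p,q,r] = [q,r] − [p,r] + [p,q]. For instance
  ∂[1,2,3] = [2,3] − [1,3] + [1,2],
  ∂[0,3,6] = [3,6] − [0,6] + [0,3].
The 12×2 boundary matrix has rank 2 and Smith normal form diag(1,1).

From H_k ≅ ker(∂_k) / im(∂_{k+1}) we obtain:

  H_1: rank ker ∂_1 − rank ∂_2 = (12 − 8) − 2 = 2, and the invariant factors of ∂_2 are all 1, so H_1 ≅ Z^2.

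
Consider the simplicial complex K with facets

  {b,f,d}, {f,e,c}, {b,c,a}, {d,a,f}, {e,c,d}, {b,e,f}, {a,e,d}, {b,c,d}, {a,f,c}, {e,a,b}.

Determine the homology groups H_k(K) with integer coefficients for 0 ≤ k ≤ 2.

Order the vertices as a < b < c < d < e < f. Listing each simplex with vertices in this order, K has dimension 2 with simplices:

  0-simplices (6): a, b, c, d, e, f
  1-simplices (15): ab, ac, ad, ae, af, bc, bd, be, bf, cd, ce, cf, de, df, ef
  2-simplices (10): abc, abe, acf, ade, adf, bcd, bdf, bef, cde, cef

so the chain groups are C_0 ≅ Z^6, C_1 ≅ Z^15, C_2 ≅ Z^10.

The boundary map ∂_1: C_1 → C_0 sends each edge [p,q] (with p < q) to q − p.
As a 6×15 matrix over Z this has rank 5, with invariant factors (1,1,1,1,1).

∂_2: C_2 → C_1 acts by ∂[p,q,r] = [q,r] − [p,r] + [p,q]. For instance
  ∂abc = bc − ac + ab,
  ∂cde = de − ce + cd.
This gives a 15×10 integer matrix of rank 10; reducing to Smith normal form yields diagonal entries (1,1,1,1,1,1,1,1,1,2).

Reading off H_k = ker ∂_k / im ∂_{k+1}:

  H_0: rank C_0 − rank ∂_1 = 6 − 5 = 1, and the invariant factors of ∂_1 are all 1, so H_0 = Z.
  H_1: rank ker ∂_1 − rank ∂_2 = (15 − 5) − 10 = 0, and ∂_2 has invariant factor 2 > 1, so H_1 = Z/2.
  H_2: rank ker ∂_2 − rank ∂_3 = (10 − 10) − 0 = 0, and there is no ∂_3, so H_2 = 0.

As a check, the Euler characteristic is 6 − 15 + 10 = 1, which agrees with 1 − 0 + 0 = 1.

H_0 = Z,  H_1 = Z/2,  H_2 = 0.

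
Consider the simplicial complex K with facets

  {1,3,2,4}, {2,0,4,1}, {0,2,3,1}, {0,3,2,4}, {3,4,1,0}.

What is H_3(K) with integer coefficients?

Order the vertices as 0 < 1 < 2 < 3 < 4. Listing each simplex with vertices in this order, K has dimension 3 with simplices:

  0-simplices (5): [0], [1], [2], [3], [4]
  1-simplices (10): [0,1], [0,2], [0,3], [0,4], [1,2], [1,3], [1,4], [2,3], [2,4], [3,4]
  2-simplices (10): [0,1,2], [0,1,3], [0,1,4], [0,2,3], [0,2,4], [0,3,4], [1,2,3], [1,2,4], [1,3,4], [2,3,4]
  3-simplices (5): [0,1,2,3], [0,1,2,4], [0,1,3,4], [0,2,3,4], [1,2,3,4]

so the chain groups are C_0 ≅ Z^5, C_1 ≅ Z^10, C_2 ≅ Z^10, C_3 ≅ Z^5.

∂_1: C_1 → C_0 is given by ∂[p,q] = [q] − [p].
The resulting 5×10 matrix has rank 4, and its Smith normal form has invariant factors (1,1,1,1).

The boundary map ∂_2: C_2 → C_1 maps a triangle to the signed sum of its edges. For instance
  ∂[0,1,2] = [1,2] − [0,2] + [0,1],
  ∂[0,2,4] = [2,4] − [0,4] + [0,2].
This gives a 10×10 integer matrix of rank 6; reducing to Smith normal form yields diagonal entries (1,1,1,1,1,1).

Boundary ∂_3: C_3 → C_2 sends each 3-simplex σ to the alternating sum Σ_i (−1)^i (σ with its i-th vertex removed). For instance
  ∂[0,1,2,4] = [1,2,4] − [0,2,4] + [0,1,4] − [0,1,2],
  ∂[1,2,3,4] = [2,3,4] − [1,3,4] + [1,2,4] − [1,2,3].
The 10×5 boundary matrix has rank 4 and Smith normal form diag(1,1,1,1).

Reading off H_k = ker ∂_k / im ∂_{k+1}:

  H_3: rank ker ∂_3 − rank ∂_4 = (5 − 4) − 0 = 1, and there is no ∂_4, so H_3 ≅ Z.

(K is a triangulation of the 3-sphere S^3.)

H_3 ≅ Z.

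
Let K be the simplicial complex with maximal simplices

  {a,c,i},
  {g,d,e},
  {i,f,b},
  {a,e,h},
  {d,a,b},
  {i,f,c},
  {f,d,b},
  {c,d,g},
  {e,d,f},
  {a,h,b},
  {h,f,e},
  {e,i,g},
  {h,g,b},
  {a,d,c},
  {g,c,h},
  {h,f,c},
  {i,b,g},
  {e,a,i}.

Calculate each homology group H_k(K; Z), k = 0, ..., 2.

H_0 = Z,  H_1 = Z^2,  H_2 = Z.

Fix the vertex order a < b < c < d < e < f < g < h < i and write every simplex with vertices in increasing order. Then dim K = 2 and the simplices of K are:

  0-simplices (9): a, b, c, d, e, f, g, h, i
  1-simplices (27): ab, ac, ad, ae, ah, ai, bd, bf, bg, bh, bi, cd, cf, cg, ch, ci, de, df, dg, ef, eg, eh, ei, fh, fi, gh, gi
  2-simplices (18): abd, abh, acd, aci, aeh, aei, bdf, bfi, bgh, bgi, cdg, cfh, cfi, cgh, def, deg, efh, egi

giving chain groups C_0 ≅ Z^9, C_1 ≅ Z^27, C_2 ≅ Z^18.

The boundary map ∂_1: C_1 → C_0 maps an edge to its endpoints' difference, ∂[p,q] = q − p. For instance
  ∂eg = g − e.
The resulting 9×27 matrix has rank 8, and its Smith normal form has invariant factors (1,1,1,1,1,1,1,1).

∂_2: C_2 → C_1 maps a triangle to the signed sum of its edges. For instance
  ∂def = ef − df + de,
  ∂cdg = dg − cg + cd.
The resulting 27×18 matrix has rank 17, and its Smith normal form has invariant factors (1,1,1,1,1,1,1,1,1,1,1,1,1,1,1,1,1).

Computing H_k = (kernel of ∂_k) / (image of ∂_{k+1}):

  H_0: rank C_0 − rank ∂_1 = 9 − 8 = 1, and the invariant factors of ∂_1 are all 1, so H_0 = Z.
  H_1: rank ker ∂_1 − rank ∂_2 = (27 − 8) − 17 = 2, and the invariant factors of ∂_2 are all 1, so H_1 = Z^2.
  H_2: rank ker ∂_2 − rank ∂_3 = (18 − 17) − 0 = 1, and there is no ∂_3, so H_2 = Z.

As a check, the Euler characteristic is 9 − 27 + 18 = 0, which agrees with 1 − 2 + 1 = 0.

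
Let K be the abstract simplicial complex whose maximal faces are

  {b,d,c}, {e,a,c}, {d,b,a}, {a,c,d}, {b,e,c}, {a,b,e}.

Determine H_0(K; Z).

H_0 = Z.

K has 5 vertices, 9 edges, 6 triangles.
rank ∂_0 = 0, rank ∂_1 = 4 ⇒ b_0 = 5 − 0 − 4 = 1; all invariant factors of ∂_1 are 1 so no torsion. So H_0 = Z.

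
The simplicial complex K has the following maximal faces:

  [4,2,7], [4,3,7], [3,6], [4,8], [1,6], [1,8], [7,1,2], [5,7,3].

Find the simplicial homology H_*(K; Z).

H_0 = Z,  H_1 = Z^2,  H_2 = 0.

We work with the vertex ordering 1 < 2 < 3 < 4 < 5 < 6 < 7 < 8. The simplices of K, each written with vertices in increasing order, are:

  0-simplices (8): [1], [2], [3], [4], [5], [6], [7], [8]
  1-simplices (13): [1,2], [1,6], [1,7], [1,8], [2,4], [2,7], [3,4], [3,5], [3,6], [3,7], [4,7], [4,8], [5,7]
  2-simplices (4): [1,2,7], [2,4,7], [3,4,7], [3,5,7]

so the chain groups are C_0 ≅ Z^8, C_1 ≅ Z^13, C_2 ≅ Z^4.

The boundary map ∂_1: C_1 → C_0 is given by ∂[p,q] = [q] − [p]. For instance
  ∂[1,6] = [6] − [1].
The 8×13 boundary matrix has rank 7 and Smith normal form diag(1,1,1,1,1,1,1).

Boundary ∂_2: C_2 → C_1 sends each 2-simplex [p,q,r] to [q,r] − [p,r] + [p,q]. For instance
  ∂[1,2,7] = [2,7] − [1,7] + [1,2],
  ∂[2,4,7] = [4,7] − [2,7] + [2,4].
The resulting 13×4 matrix has rank 4, and its Smith normal form has invariant factors (1,1,1,1).

Computing H_k = (kernel of ∂_k) / (image of ∂_{k+1}):

  H_0: rank C_0 − rank ∂_1 = 8 − 7 = 1, and the invariant factors of ∂_1 are all 1, so H_0 ≅ Z.
  H_1: rank ker ∂_1 − rank ∂_2 = (13 − 7) − 4 = 2, and the invariant factors of ∂_2 are all 1, so H_1 ≅ Z^2.
  H_2: rank ker ∂_2 − rank ∂_3 = (4 − 4) − 0 = 0, and there is no ∂_3, so H_2 ≅ 0.

As a check, the Euler characteristic is 8 − 13 + 4 = -1, which agrees with 1 − 2 + 0 = -1.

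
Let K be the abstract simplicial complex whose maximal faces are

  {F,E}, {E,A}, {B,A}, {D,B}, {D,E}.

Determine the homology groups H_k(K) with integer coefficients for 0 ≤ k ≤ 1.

H_0 ≅ Z,  H_1 ≅ Z.

Take the total order A < B < D < E < F on the vertex set. Then K (dimension 1) consists of the simplices:

  0-simplices (5): A, B, D, E, F
  1-simplices (5): AB, AE, BD, DE, EF

so the chain groups are C_0 ≅ Z^5, C_1 ≅ Z^5.

Boundary ∂_1: C_1 → C_0 maps an edge to its endpoints' difference, ∂[p,q] = q − p.
This gives a 5×5 integer matrix of rank 4; reducing to Smith normal form yields diagonal entries (1,1,1,1).

From H_k ≅ ker(∂_k) / im(∂_{k+1}) we obtain:

  H_0: rank C_0 − rank ∂_1 = 5 − 4 = 1, and the invariant factors of ∂_1 are all 1, so H_0 = Z.
  H_1: rank ker ∂_1 − rank ∂_2 = (5 − 4) − 0 = 1, and there is no ∂_2, so H_1 = Z.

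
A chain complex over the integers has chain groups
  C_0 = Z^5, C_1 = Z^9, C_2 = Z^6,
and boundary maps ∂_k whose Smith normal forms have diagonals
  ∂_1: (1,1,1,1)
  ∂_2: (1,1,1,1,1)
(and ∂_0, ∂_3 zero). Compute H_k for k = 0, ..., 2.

H_0 ≅ Z,  H_1 = 0,  H_2 ≅ Z.

H_0: b_0 = 5 − 0 − 4 = 1; torsion from ∂_1 factors > 1: none. So H_0 ≅ Z.
H_1: b_1 = 9 − 4 − 5 = 0; torsion from ∂_2 factors > 1: none. So H_1 ≅ 0.
H_2: b_2 = 6 − 5 − 0 = 1; torsion from ∂_3 factors > 1: none. So H_2 ≅ Z.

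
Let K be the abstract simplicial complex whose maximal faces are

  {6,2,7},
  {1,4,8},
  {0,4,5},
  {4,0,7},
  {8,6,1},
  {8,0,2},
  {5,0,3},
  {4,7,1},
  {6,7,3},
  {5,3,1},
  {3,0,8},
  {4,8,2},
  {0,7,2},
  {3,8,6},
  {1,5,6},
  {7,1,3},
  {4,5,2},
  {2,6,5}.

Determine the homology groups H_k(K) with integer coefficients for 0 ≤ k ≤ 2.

H_0 ≅ Z,  H_1 ≅ Z ⊕ Z/2Z,  H_2 = 0.

Take the total order 0 < 1 < 2 < 3 < 4 < 5 < 6 < 7 < 8 on the vertex set. Then K (dimension 2) consists of the simplices:

  0-simplices (9): [0], [1], [2], [3], [4], [5], [6], [7], [8]
  1-simplices (27): (27 of them)
  2-simplices (18): [0,2,7], [0,2,8], [0,3,5], [0,3,8], [0,4,5], [0,4,7], [1,3,5], [1,3,7], [1,4,7], [1,4,8], [1,5,6], [1,6,8], [2,4,5], [2,4,8], [2,5,6], [2,6,7], [3,6,7], [3,6,8]

giving chain groups C_0 ≅ Z^9, C_1 ≅ Z^27, C_2 ≅ Z^18.

Boundary ∂_1: C_1 → C_0 is given by ∂[p,q] = [q] − [p]. For instance
  ∂[3,5] = [5] − [3].
This gives a 9×27 integer matrix of rank 8; reducing to Smith normal form yields diagonal entries (1,1,1,1,1,1,1,1).

The boundary map ∂_2: C_2 → C_1 acts by ∂[p,q,r] = [q,r] − [p,r] + [p,q]. For instance
  ∂[0,2,8] = [2,8] − [0,8] + [0,2],
  ∂[1,4,8] = [4,8] − [1,8] + [1,4].
The 27×18 boundary matrix has rank 18 and Smith normal form diag(1,1,1,1,1,1,1,1,1,1,1,1,1,1,1,1,1,2).

Reading off H_k = ker ∂_k / im ∂_{k+1}:

  H_0: rank C_0 − rank ∂_1 = 9 − 8 = 1, and the invariant factors of ∂_1 are all 1, so H_0 = Z.
  H_1: rank ker ∂_1 − rank ∂_2 = (27 − 8) − 18 = 1, and ∂_2 has invariant factor 2 > 1, so H_1 = Z ⊕ Z/2Z.
  H_2: rank ker ∂_2 − rank ∂_3 = (18 − 18) − 0 = 0, and there is no ∂_3, so H_2 = 0.

(K is a triangulation of the Klein bottle.)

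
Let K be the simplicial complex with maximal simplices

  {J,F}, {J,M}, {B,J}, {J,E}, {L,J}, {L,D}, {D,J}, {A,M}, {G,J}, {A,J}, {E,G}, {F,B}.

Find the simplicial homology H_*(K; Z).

H_0 = Z,  H_1 = Z^4.

Order the vertices as A < B < D < E < F < G < J < L < M. Listing each simplex with vertices in this order, K has dimension 1 with simplices:

  0-simplices (9): A, B, D, E, F, G, J, L, M
  1-simplices (12): AJ, AM, BF, BJ, DJ, DL, EG, EJ, FJ, GJ, JL, JM

so the chain groups are C_0 ≅ Z^9, C_1 ≅ Z^12.

Boundary ∂_1: C_1 → C_0 maps an edge to its endpoints' difference, ∂[p,q] = q − p. For instance
  ∂DL = L − D.
The resulting 9×12 matrix has rank 8, and its Smith normal form has invariant factors (1,1,1,1,1,1,1,1).

Now H_k = ker ∂_k / im ∂_{k+1}, so:

  H_0: rank C_0 − rank ∂_1 = 9 − 8 = 1, and the invariant factors of ∂_1 are all 1, so H_0 ≅ Z.
  H_1: rank ker ∂_1 − rank ∂_2 = (12 − 8) − 0 = 4, and there is no ∂_2, so H_1 ≅ Z^4.

As a check, the Euler characteristic is 9 − 12 = -3, which agrees with 1 − 4 = -3.
(K is a triangulation of a wedge of 4 circles.)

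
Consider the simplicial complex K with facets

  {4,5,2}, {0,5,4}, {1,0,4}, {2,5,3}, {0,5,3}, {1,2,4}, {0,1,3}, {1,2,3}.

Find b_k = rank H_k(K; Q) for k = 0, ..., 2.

Order the vertices as 0 < 1 < 2 < 3 < 4 < 5. Listing each simplex with vertices in this order, K has dimension 2 with simplices:

  0-simplices (6): [0], [1], [2], [3], [4], [5]
  1-simplices (12): [0,1], [0,3], [0,4], [0,5], [1,2], [1,3], [1,4], [2,3], [2,4], [2,5], [3,5], [4,5]
  2-simplices (8): [0,1,3], [0,1,4], [0,3,5], [0,4,5], [1,2,3], [1,2,4], [2,3,5], [2,4,5]

so the chain groups are C_0 ≅ Z^6, C_1 ≅ Z^12, C_2 ≅ Z^8.

The boundary map ∂_1: C_1 → C_0 is given by ∂[p,q] = [q] − [p].
As a 6×12 matrix over Z this has rank 5, with invariant factors (1,1,1,1,1).

∂_2: C_2 → C_1 sends each 2-simplex [p,q,r] to [q,r] − [p,r] + [p,q]. For instance
  ∂[2,4,5] = [4,5] − [2,5] + [2,4],
  ∂[0,1,4] = [1,4] − [0,4] + [0,1].
This gives a 12×8 integer matrix of rank 7; reducing to Smith normal form yields diagonal entries (1,1,1,1,1,1,1).

Now H_k = ker ∂_k / im ∂_{k+1}, so:

  H_0: rank C_0 − rank ∂_1 = 6 − 5 = 1, and the invariant factors of ∂_1 are all 1, so H_0 = Z.
  H_1: rank ker ∂_1 − rank ∂_2 = (12 − 5) − 7 = 0, and the invariant factors of ∂_2 are all 1, so H_1 = 0.
  H_2: rank ker ∂_2 − rank ∂_3 = (8 − 7) − 0 = 1, and there is no ∂_3, so H_2 = Z.

Hence the Betti numbers are b_0 = 1, b_1 = 0, b_2 = 1.

b_0 = 1, b_1 = 0, b_2 = 1.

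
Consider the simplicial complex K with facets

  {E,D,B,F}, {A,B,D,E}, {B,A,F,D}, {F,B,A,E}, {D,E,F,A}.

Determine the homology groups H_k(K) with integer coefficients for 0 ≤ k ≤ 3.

H_0 ≅ Z,  H_1 = 0,  H_2 = 0,  H_3 ≅ Z.

Order the vertices as A < B < D < E < F. Listing each simplex with vertices in this order, K has dimension 3 with simplices:

  0-simplices (5): A, B, D, E, F
  1-simplices (10): AB, AD, AE, AF, BD, BE, BF, DE, DF, EF
  2-simplices (10): ABD, ABE, ABF, ADE, ADF, AEF, BDE, BDF, BEF, DEF
  3-simplices (5): ABDE, ABDF, ABEF, ADEF, BDEF

giving chain groups C_0 ≅ Z^5, C_1 ≅ Z^10, C_2 ≅ Z^10, C_3 ≅ Z^5.

The boundary map ∂_1: C_1 → C_0 sends each edge [p,q] (with p < q) to q − p. For instance
  ∂BF = F − B.
As a 5×10 matrix over Z this has rank 4, with invariant factors (1,1,1,1).

The boundary map ∂_2: C_2 → C_1 sends each 2-simplex [p,q,r] to [q,r] − [p,r] + [p,q]. For instance
  ∂ABE = BE − AE + AB,
  ∂BDF = DF − BF + BD.
As a 10×10 matrix over Z this has rank 6, with invariant factors (1,1,1,1,1,1).

Boundary ∂_3: C_3 → C_2 sends each 3-simplex σ to the alternating sum Σ_i (−1)^i (σ with its i-th vertex removed). For instance
  ∂ABEF = BEF − AEF + ABF − ABE,
  ∂ABDE = BDE − ADE + ABE − ABD.
This gives a 10×5 integer matrix of rank 4; reducing to Smith normal form yields diagonal entries (1,1,1,1).

Now H_k = ker ∂_k / im ∂_{k+1}, so:

  H_0: rank C_0 − rank ∂_1 = 5 − 4 = 1, and the invariant factors of ∂_1 are all 1, so H_0 = Z.
  H_1: rank ker ∂_1 − rank ∂_2 = (10 − 4) − 6 = 0, and the invariant factors of ∂_2 are all 1, so H_1 = 0.
  H_2: rank ker ∂_2 − rank ∂_3 = (10 − 6) − 4 = 0, and the invariant factors of ∂_3 are all 1, so H_2 = 0.
  H_3: rank ker ∂_3 − rank ∂_4 = (5 − 4) − 0 = 1, and there is no ∂_4, so H_3 = Z.

As a check, the Euler characteristic is 5 − 10 + 10 − 5 = 0, which agrees with 1 − 0 + 0 − 1 = 0.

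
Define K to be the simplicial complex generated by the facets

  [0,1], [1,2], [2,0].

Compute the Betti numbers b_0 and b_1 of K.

We work with the vertex ordering 0 < 1 < 2. The simplices of K, each written with vertices in increasing order, are:

  0-simplices (3): [0], [1], [2]
  1-simplices (3): [0,1], [0,2], [1,2]

giving chain groups C_0 ≅ Z^3, C_1 ≅ Z^3.

The boundary map ∂_1: C_1 → C_0 is given by ∂[p,q] = [q] − [p].
The resulting 3×3 matrix has rank 2, and its Smith normal form has invariant factors (1,1).

Now H_k = ker ∂_k / im ∂_{k+1}, so:

  H_0: rank C_0 − rank ∂_1 = 3 − 2 = 1, and the invariant factors of ∂_1 are all 1, so H_0 ≅ Z.
  H_1: rank ker ∂_1 − rank ∂_2 = (3 − 2) − 0 = 1, and there is no ∂_2, so H_1 ≅ Z.

Hence the Betti numbers are b_0 = 1, b_1 = 1.

b_0 = 1, b_1 = 1.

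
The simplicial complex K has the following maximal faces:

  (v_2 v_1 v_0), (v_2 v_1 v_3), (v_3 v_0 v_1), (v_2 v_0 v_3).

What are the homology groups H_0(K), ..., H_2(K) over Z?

Fix the vertex order v_0 < v_1 < v_2 < v_3 and write every simplex with vertices in increasing order. Then dim K = 2 and the simplices of K are:

  0-simplices (4): [v_0], [v_1], [v_2], [v_3]
  1-simplices (6): [v_0,v_1], [v_0,v_2], [v_0,v_3], [v_1,v_2], [v_1,v_3], [v_2,v_3]
  2-simplices (4): [v_0,v_1,v_2], [v_0,v_1,v_3], [v_0,v_2,v_3], [v_1,v_2,v_3]

so the chain groups are C_0 ≅ Z^4, C_1 ≅ Z^6, C_2 ≅ Z^4.

∂_1: C_1 → C_0 is given by ∂[p,q] = [q] − [p]. For instance
  ∂[v_1,v_3] = [v_3] − [v_1].
The 4×6 boundary matrix has rank 3 and Smith normal form diag(1,1,1).

The boundary map ∂_2: C_2 → C_1 sends each 2-simplex [p,q,r] to [q,r] − [p,r] + [p,q]. For instance
  ∂[v_0,v_1,v_3] = [v_1,v_3] − [v_0,v_3] + [v_0,v_1],
  ∂[v_0,v_2,v_3] = [v_2,v_3] − [v_0,v_3] + [v_0,v_2].
This gives a 6×4 integer matrix of rank 3; reducing to Smith normal form yields diagonal entries (1,1,1).

Reading off H_k = ker ∂_k / im ∂_{k+1}:

  H_0: rank C_0 − rank ∂_1 = 4 − 3 = 1, and the invariant factors of ∂_1 are all 1, so H_0 ≅ Z.
  H_1: rank ker ∂_1 − rank ∂_2 = (6 − 3) − 3 = 0, and the invariant factors of ∂_2 are all 1, so H_1 ≅ 0.
  H_2: rank ker ∂_2 − rank ∂_3 = (4 − 3) − 0 = 1, and there is no ∂_3, so H_2 ≅ Z.

As a check, the Euler characteristic is 4 − 6 + 4 = 2, which agrees with 1 − 0 + 1 = 2.

H_0 = Z,  H_1 = 0,  H_2 = Z.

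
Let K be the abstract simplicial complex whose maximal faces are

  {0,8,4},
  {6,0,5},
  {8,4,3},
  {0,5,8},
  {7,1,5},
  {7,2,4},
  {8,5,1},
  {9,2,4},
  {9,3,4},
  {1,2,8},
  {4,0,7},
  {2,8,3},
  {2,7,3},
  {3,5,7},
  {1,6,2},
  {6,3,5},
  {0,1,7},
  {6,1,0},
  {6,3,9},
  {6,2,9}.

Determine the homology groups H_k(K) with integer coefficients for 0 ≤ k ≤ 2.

Fix the vertex order 0 < 1 < 2 < 3 < 4 < 5 < 6 < 7 < 8 < 9 and write every simplex with vertices in increasing order. Then dim K = 2 and the simplices of K are:

  0-simplices (10): [0], [1], [2], [3], [4], [5], [6], [7], [8], [9]
  1-simplices (30): (30 of them)
  2-simplices (20): (20 of them)

so the chain groups are C_0 ≅ Z^10, C_1 ≅ Z^30, C_2 ≅ Z^20.

Boundary ∂_1: C_1 → C_0 maps an edge to its endpoints' difference, ∂[p,q] = q − p.
This gives a 10×30 integer matrix of rank 9; reducing to Smith normal form yields diagonal entries (1,1,1,1,1,1,1,1,1).

Boundary ∂_2: C_2 → C_1 acts by ∂[p,q,r] = [q,r] − [p,r] + [p,q]. For instance
  ∂[1,2,6] = [2,6] − [1,6] + [1,2],
  ∂[0,4,7] = [4,7] − [0,7] + [0,4].
The 30×20 boundary matrix has rank 20 and Smith normal form diag(1,1,1,1,1,1,1,1,1,1,1,1,1,1,1,1,1,1,1,2).

Reading off H_k = ker ∂_k / im ∂_{k+1}:

  H_0: rank C_0 − rank ∂_1 = 10 − 9 = 1, and the invariant factors of ∂_1 are all 1, so H_0 ≅ Z.
  H_1: rank ker ∂_1 − rank ∂_2 = (30 − 9) − 20 = 1, and ∂_2 has invariant factor 2 > 1, so H_1 ≅ Z ⊕ Z/2.
  H_2: rank ker ∂_2 − rank ∂_3 = (20 − 20) − 0 = 0, and there is no ∂_3, so H_2 ≅ 0.

H_0 ≅ Z,  H_1 ≅ Z ⊕ Z/2,  H_2 = 0.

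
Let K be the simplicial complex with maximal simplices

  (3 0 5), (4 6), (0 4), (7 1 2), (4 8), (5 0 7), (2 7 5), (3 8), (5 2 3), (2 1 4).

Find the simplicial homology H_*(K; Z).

H_0 ≅ Z,  H_1 ≅ Z^2,  H_2 = 0.

Take the total order 0 < 1 < 2 < 3 < 4 < 5 < 6 < 7 < 8 on the vertex set. Then K (dimension 2) consists of the simplices:

  0-simplices (9): [0], [1], [2], [3], [4], [5], [6], [7], [8]
  1-simplices (16): [0,3], [0,4], [0,5], [0,7], [1,2], [1,4], [1,7], [2,3], [2,4], [2,5], [2,7], [3,5], [3,8], [4,6], [4,8], [5,7]
  2-simplices (6): [0,3,5], [0,5,7], [1,2,4], [1,2,7], [2,3,5], [2,5,7]

so the chain groups are C_0 ≅ Z^9, C_1 ≅ Z^16, C_2 ≅ Z^6.

The boundary map ∂_1: C_1 → C_0 is given by ∂[p,q] = [q] − [p].
The resulting 9×16 matrix has rank 8, and its Smith normal form has invariant factors (1,1,1,1,1,1,1,1).

The boundary map ∂_2: C_2 → C_1 sends each 2-simplex [p,q,r] to [q,r] − [p,r] + [p,q]. For instance
  ∂[2,3,5] = [3,5] − [2,5] + [2,3],
  ∂[0,3,5] = [3,5] − [0,5] + [0,3].
The resulting 16×6 matrix has rank 6, and its Smith normal form has invariant factors (1,1,1,1,1,1).

Now H_k = ker ∂_k / im ∂_{k+1}, so:

  H_0: rank C_0 − rank ∂_1 = 9 − 8 = 1, and the invariant factors of ∂_1 are all 1, so H_0 = Z.
  H_1: rank ker ∂_1 − rank ∂_2 = (16 − 8) − 6 = 2, and the invariant factors of ∂_2 are all 1, so H_1 = Z^2.
  H_2: rank ker ∂_2 − rank ∂_3 = (6 − 6) − 0 = 0, and there is no ∂_3, so H_2 = 0.

As a check, the Euler characteristic is 9 − 16 + 6 = -1, which agrees with 1 − 2 + 0 = -1.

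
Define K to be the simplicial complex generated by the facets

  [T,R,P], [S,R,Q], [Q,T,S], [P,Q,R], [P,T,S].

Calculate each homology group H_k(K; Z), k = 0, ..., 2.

H_0 = Z,  H_1 = Z,  H_2 = 0.

We work with the vertex ordering P < Q < R < S < T. The simplices of K, each written with vertices in increasing order, are:

  0-simplices (5): P, Q, R, S, T
  1-simplices (10): PQ, PR, PS, PT, QR, QS, QT, RS, RT, ST
  2-simplices (5): PQR, PRT, PST, QRS, QST

so the chain groups are C_0 ≅ Z^5, C_1 ≅ Z^10, C_2 ≅ Z^5.

∂_1: C_1 → C_0 sends each edge [p,q] (with p < q) to q − p. For instance
  ∂RT = T − R.
The resulting 5×10 matrix has rank 4, and its Smith normal form has invariant factors (1,1,1,1).

Boundary ∂_2: C_2 → C_1 maps a triangle to the signed sum of its edges. For instance
  ∂PRT = RT − PT + PR,
  ∂QST = ST − QT + QS.
The 10×5 boundary matrix has rank 5 and Smith normal form diag(1,1,1,1,1).

Computing H_k = (kernel of ∂_k) / (image of ∂_{k+1}):

  H_0: rank C_0 − rank ∂_1 = 5 − 4 = 1, and the invariant factors of ∂_1 are all 1, so H_0 ≅ Z.
  H_1: rank ker ∂_1 − rank ∂_2 = (10 − 4) − 5 = 1, and the invariant factors of ∂_2 are all 1, so H_1 ≅ Z.
  H_2: rank ker ∂_2 − rank ∂_3 = (5 − 5) − 0 = 0, and there is no ∂_3, so H_2 ≅ 0.

As a check, the Euler characteristic is 5 − 10 + 5 = 0, which agrees with 1 − 1 + 0 = 0.
(K is a triangulation of the Möbius band.)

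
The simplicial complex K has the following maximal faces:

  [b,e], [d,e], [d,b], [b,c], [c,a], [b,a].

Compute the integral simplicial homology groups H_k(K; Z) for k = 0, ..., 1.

Fix the vertex order a < b < c < d < e and write every simplex with vertices in increasing order. Then dim K = 1 and the simplices of K are:

  0-simplices (5): a, b, c, d, e
  1-simplices (6): ab, ac, bc, bd, be, de

so the chain groups are C_0 ≅ Z^5, C_1 ≅ Z^6.

The boundary map ∂_1: C_1 → C_0 sends each edge [p,q] (with p < q) to q − p. For instance
  ∂de = e − d.
The resulting 5×6 matrix has rank 4, and its Smith normal form has invariant factors (1,1,1,1).

Now H_k = ker ∂_k / im ∂_{k+1}, so:

  H_0: rank C_0 − rank ∂_1 = 5 − 4 = 1, and the invariant factors of ∂_1 are all 1, so H_0 = Z.
  H_1: rank ker ∂_1 − rank ∂_2 = (6 − 4) − 0 = 2, and there is no ∂_2, so H_1 = Z^2.

As a check, the Euler characteristic is 5 − 6 = -1, which agrees with 1 − 2 = -1.

H_0 ≅ Z,  H_1 ≅ Z^2.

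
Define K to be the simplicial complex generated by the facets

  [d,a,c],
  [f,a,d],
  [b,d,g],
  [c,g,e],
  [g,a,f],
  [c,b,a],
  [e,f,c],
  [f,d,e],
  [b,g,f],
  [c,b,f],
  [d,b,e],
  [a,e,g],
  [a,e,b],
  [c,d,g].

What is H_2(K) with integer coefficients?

H_2 = Z.

We work with the vertex ordering a < b < c < d < e < f < g. The simplices of K, each written with vertices in increasing order, are:

  0-simplices (7): a, b, c, d, e, f, g
  1-simplices (21): ab, ac, ad, ae, af, ag, bc, bd, be, bf, bg, cd, ce, cf, cg, de, df, dg, ef, eg, fg
  2-simplices (14): abc, abe, acd, adf, aeg, afg, bcf, bde, bdg, bfg, cdg, cef, ceg, def

so the chain groups are C_0 ≅ Z^7, C_1 ≅ Z^21, C_2 ≅ Z^14.

∂_1: C_1 → C_0 sends each edge [p,q] (with p < q) to q − p.
As a 7×21 matrix over Z this has rank 6, with invariant factors (1,1,1,1,1,1).

Boundary ∂_2: C_2 → C_1 maps a triangle to the signed sum of its edges. For instance
  ∂cef = ef − cf + ce,
  ∂def = ef − df + de.
This gives a 21×14 integer matrix of rank 13; reducing to Smith normal form yields diagonal entries (1,1,1,1,1,1,1,1,1,1,1,1,1).

Now H_k = ker ∂_k / im ∂_{k+1}, so:

  H_2: rank ker ∂_2 − rank ∂_3 = (14 − 13) − 0 = 1, and there is no ∂_3, so H_2 ≅ Z.

(K is a triangulation of the torus T^2.)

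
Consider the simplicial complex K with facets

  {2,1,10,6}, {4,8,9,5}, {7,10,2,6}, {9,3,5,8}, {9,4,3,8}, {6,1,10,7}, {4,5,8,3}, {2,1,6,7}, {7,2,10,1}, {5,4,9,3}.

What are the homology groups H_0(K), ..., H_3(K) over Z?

H_0 ≅ Z^2,  H_1 = 0,  H_2 = 0,  H_3 ≅ Z^2.

K has 10 vertices, 20 edges, 20 triangles, 10 3-simplices.
rank ∂_0 = 0, rank ∂_1 = 8 ⇒ b_0 = 10 − 0 − 8 = 2; all invariant factors of ∂_1 are 1 so no torsion. So H_0 ≅ Z^2.
rank ∂_1 = 8, rank ∂_2 = 12 ⇒ b_1 = 20 − 8 − 12 = 0; all invariant factors of ∂_2 are 1 so no torsion. So H_1 ≅ 0.
rank ∂_2 = 12, rank ∂_3 = 8 ⇒ b_2 = 20 − 12 − 8 = 0; all invariant factors of ∂_3 are 1 so no torsion. So H_2 ≅ 0.
rank ∂_3 = 8, rank ∂_4 = 0 ⇒ b_3 = 10 − 8 − 0 = 2. So H_3 ≅ Z^2.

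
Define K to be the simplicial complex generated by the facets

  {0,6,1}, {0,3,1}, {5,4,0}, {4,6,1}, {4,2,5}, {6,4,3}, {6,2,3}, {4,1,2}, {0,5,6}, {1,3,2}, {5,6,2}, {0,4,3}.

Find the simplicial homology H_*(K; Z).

H_0 = Z,  H_1 = Z_2,  H_2 = 0.

Fix the vertex order 0 < 1 < 2 < 3 < 4 < 5 < 6 and write every simplex with vertices in increasing order. Then dim K = 2 and the simplices of K are:

  0-simplices (7): [0], [1], [2], [3], [4], [5], [6]
  1-simplices (18): [0,1], [0,3], [0,4], [0,5], [0,6], [1,2], [1,3], [1,4], [1,6], [2,3], [2,4], [2,5], [2,6], [3,4], [3,6], [4,5], [4,6], [5,6]
  2-simplices (12): [0,1,3], [0,1,6], [0,3,4], [0,4,5], [0,5,6], [1,2,3], [1,2,4], [1,4,6], [2,3,6], [2,4,5], [2,5,6], [3,4,6]

so the chain groups are C_0 ≅ Z^7, C_1 ≅ Z^18, C_2 ≅ Z^12.

∂_1: C_1 → C_0 is given by ∂[p,q] = [q] − [p].
The resulting 7×18 matrix has rank 6, and its Smith normal form has invariant factors (1,1,1,1,1,1).

Boundary ∂_2: C_2 → C_1 sends each 2-simplex [p,q,r] to [q,r] − [p,r] + [p,q]. For instance
  ∂[0,5,6] = [5,6] − [0,6] + [0,5],
  ∂[2,4,5] = [4,5] − [2,5] + [2,4].
The 18×12 boundary matrix has rank 12 and Smith normal form diag(1,1,1,1,1,1,1,1,1,1,1,2).

From H_k ≅ ker(∂_k) / im(∂_{k+1}) we obtain:

  H_0: rank C_0 − rank ∂_1 = 7 − 6 = 1, and the invariant factors of ∂_1 are all 1, so H_0 ≅ Z.
  H_1: rank ker ∂_1 − rank ∂_2 = (18 − 6) − 12 = 0, and ∂_2 has invariant factor 2 > 1, so H_1 ≅ Z_2.
  H_2: rank ker ∂_2 − rank ∂_3 = (12 − 12) − 0 = 0, and there is no ∂_3, so H_2 ≅ 0.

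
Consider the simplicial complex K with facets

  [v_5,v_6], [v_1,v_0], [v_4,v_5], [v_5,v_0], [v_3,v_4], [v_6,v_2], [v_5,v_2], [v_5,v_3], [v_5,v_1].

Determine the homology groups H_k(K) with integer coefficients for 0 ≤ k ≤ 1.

Order the vertices as v_0 < v_1 < v_2 < v_3 < v_4 < v_5 < v_6. Listing each simplex with vertices in this order, K has dimension 1 with simplices:

  0-simplices (7): [v_0], [v_1], [v_2], [v_3], [v_4], [v_5], [v_6]
  1-simplices (9): [v_0,v_1], [v_0,v_5], [v_1,v_5], [v_2,v_5], [v_2,v_6], [v_3,v_4], [v_3,v_5], [v_4,v_5], [v_5,v_6]

Hence C_0 ≅ Z^7, C_1 ≅ Z^9.

The boundary map ∂_1: C_1 → C_0 maps an edge to its endpoints' difference, ∂[p,q] = q − p.
As a 7×9 matrix over Z this has rank 6, with invariant factors (1,1,1,1,1,1).

From H_k ≅ ker(∂_k) / im(∂_{k+1}) we obtain:

  H_0: rank C_0 − rank ∂_1 = 7 − 6 = 1, and the invariant factors of ∂_1 are all 1, so H_0 = Z.
  H_1: rank ker ∂_1 − rank ∂_2 = (9 − 6) − 0 = 3, and there is no ∂_2, so H_1 = Z^3.

H_0 = Z,  H_1 = Z^3.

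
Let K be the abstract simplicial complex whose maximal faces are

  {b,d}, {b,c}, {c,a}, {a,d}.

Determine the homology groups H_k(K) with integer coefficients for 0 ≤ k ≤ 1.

H_0 ≅ Z,  H_1 ≅ Z.

K has 4 vertices, 4 edges.
rank ∂_0 = 0, rank ∂_1 = 3 ⇒ b_0 = 4 − 0 − 3 = 1; all invariant factors of ∂_1 are 1 so no torsion. So H_0 ≅ Z.
rank ∂_1 = 3, rank ∂_2 = 0 ⇒ b_1 = 4 − 3 − 0 = 1. So H_1 ≅ Z.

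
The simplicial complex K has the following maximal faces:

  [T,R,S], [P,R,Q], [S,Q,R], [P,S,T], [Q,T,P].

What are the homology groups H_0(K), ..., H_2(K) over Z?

H_0 = Z,  H_1 = Z,  H_2 = 0.

Take the total order P < Q < R < S < T on the vertex set. Then K (dimension 2) consists of the simplices:

  0-simplices (5): P, Q, R, S, T
  1-simplices (10): PQ, PR, PS, PT, QR, QS, QT, RS, RT, ST
  2-simplices (5): PQR, PQT, PST, QRS, RST

giving chain groups C_0 ≅ Z^5, C_1 ≅ Z^10, C_2 ≅ Z^5.

The boundary map ∂_1: C_1 → C_0 sends each edge [p,q] (with p < q) to q − p.
As a 5×10 matrix over Z this has rank 4, with invariant factors (1,1,1,1).

The boundary map ∂_2: C_2 → C_1 sends each 2-simplex [p,q,r] to [q,r] − [p,r] + [p,q]. For instance
  ∂PQR = QR − PR + PQ,
  ∂PQT = QT − PT + PQ.
As a 10×5 matrix over Z this has rank 5, with invariant factors (1,1,1,1,1).

From H_k ≅ ker(∂_k) / im(∂_{k+1}) we obtain:

  H_0: rank C_0 − rank ∂_1 = 5 − 4 = 1, and the invariant factors of ∂_1 are all 1, so H_0 = Z.
  H_1: rank ker ∂_1 − rank ∂_2 = (10 − 4) − 5 = 1, and the invariant factors of ∂_2 are all 1, so H_1 = Z.
  H_2: rank ker ∂_2 − rank ∂_3 = (5 − 5) − 0 = 0, and there is no ∂_3, so H_2 = 0.

As a check, the Euler characteristic is 5 − 10 + 5 = 0, which agrees with 1 − 1 + 0 = 0.
(K is a triangulation of the Möbius band.)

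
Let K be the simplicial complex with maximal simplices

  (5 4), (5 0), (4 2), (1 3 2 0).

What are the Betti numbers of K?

K has 6 vertices, 9 edges, 4 triangles, 1 3-simplex.
rank ∂_0 = 0, rank ∂_1 = 5 ⇒ b_0 = 6 − 0 − 5 = 1; all invariant factors of ∂_1 are 1 so no torsion. So H_0 = Z.
rank ∂_1 = 5, rank ∂_2 = 3 ⇒ b_1 = 9 − 5 − 3 = 1; all invariant factors of ∂_2 are 1 so no torsion. So H_1 = Z.
rank ∂_2 = 3, rank ∂_3 = 1 ⇒ b_2 = 4 − 3 − 1 = 0; all invariant factors of ∂_3 are 1 so no torsion. So H_2 = 0.
rank ∂_3 = 1, rank ∂_4 = 0 ⇒ b_3 = 1 − 1 − 0 = 0. So H_3 = 0.

b_0 = 1, b_1 = 1, b_2 = 0, b_3 = 0.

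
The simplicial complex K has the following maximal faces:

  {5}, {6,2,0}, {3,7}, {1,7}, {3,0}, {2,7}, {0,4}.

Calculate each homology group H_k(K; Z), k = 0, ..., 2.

Fix the vertex order 0 < 1 < 2 < 3 < 4 < 5 < 6 < 7 and write every simplex with vertices in increasing order. Then dim K = 2 and the simplices of K are:

  0-simplices (8): [0], [1], [2], [3], [4], [5], [6], [7]
  1-simplices (8): [0,2], [0,3], [0,4], [0,6], [1,7], [2,6], [2,7], [3,7]
  2-simplices (1): [0,2,6]

so the chain groups are C_0 ≅ Z^8, C_1 ≅ Z^8, C_2 ≅ Z^1.

∂_1: C_1 → C_0 is given by ∂[p,q] = [q] − [p]. For instance
  ∂[0,6] = [6] − [0].
The 8×8 boundary matrix has rank 6 and Smith normal form diag(1,1,1,1,1,1).

∂_2: C_2 → C_1 sends each 2-simplex [p,q,r] to [q,r] − [p,r] + [p,q]. For instance
  ∂[0,2,6] = [2,6] − [0,6] + [0,2].
The resulting 8×1 matrix has rank 1, and its Smith normal form has invariant factors (1).

Reading off H_k = ker ∂_k / im ∂_{k+1}:

  H_0: rank C_0 − rank ∂_1 = 8 − 6 = 2, and the invariant factors of ∂_1 are all 1, so H_0 = Z^2.
  H_1: rank ker ∂_1 − rank ∂_2 = (8 − 6) − 1 = 1, and the invariant factors of ∂_2 are all 1, so H_1 = Z.
  H_2: rank ker ∂_2 − rank ∂_3 = (1 − 1) − 0 = 0, and there is no ∂_3, so H_2 = 0.

H_0 ≅ Z^2,  H_1 ≅ Z,  H_2 = 0.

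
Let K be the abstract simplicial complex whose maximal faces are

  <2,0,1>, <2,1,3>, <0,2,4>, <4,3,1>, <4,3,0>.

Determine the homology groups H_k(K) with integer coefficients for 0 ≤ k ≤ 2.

Fix the vertex order 0 < 1 < 2 < 3 < 4 and write every simplex with vertices in increasing order. Then dim K = 2 and the simplices of K are:

  0-simplices (5): [0], [1], [2], [3], [4]
  1-simplices (10): [0,1], [0,2], [0,3], [0,4], [1,2], [1,3], [1,4], [2,3], [2,4], [3,4]
  2-simplices (5): [0,1,2], [0,2,4], [0,3,4], [1,2,3], [1,3,4]

so the chain groups are C_0 ≅ Z^5, C_1 ≅ Z^10, C_2 ≅ Z^5.

The boundary map ∂_1: C_1 → C_0 is given by ∂[p,q] = [q] − [p].
This gives a 5×10 integer matrix of rank 4; reducing to Smith normal form yields diagonal entries (1,1,1,1).

The boundary map ∂_2: C_2 → C_1 sends each 2-simplex [p,q,r] to [q,r] − [p,r] + [p,q]. For instance
  ∂[0,3,4] = [3,4] − [0,4] + [0,3],
  ∂[1,2,3] = [2,3] − [1,3] + [1,2].
As a 10×5 matrix over Z this has rank 5, with invariant factors (1,1,1,1,1).

Now H_k = ker ∂_k / im ∂_{k+1}, so:

  H_0: rank C_0 − rank ∂_1 = 5 − 4 = 1, and the invariant factors of ∂_1 are all 1, so H_0 = Z.
  H_1: rank ker ∂_1 − rank ∂_2 = (10 − 4) − 5 = 1, and the invariant factors of ∂_2 are all 1, so H_1 = Z.
  H_2: rank ker ∂_2 − rank ∂_3 = (5 − 5) − 0 = 0, and there is no ∂_3, so H_2 = 0.

H_0 ≅ Z,  H_1 ≅ Z,  H_2 = 0.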